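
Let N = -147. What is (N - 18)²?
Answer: 27225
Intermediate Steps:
(N - 18)² = (-147 - 18)² = (-165)² = 27225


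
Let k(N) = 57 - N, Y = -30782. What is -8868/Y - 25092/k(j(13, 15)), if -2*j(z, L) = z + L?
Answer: -385876158/1092761 ≈ -353.12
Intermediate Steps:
j(z, L) = -L/2 - z/2 (j(z, L) = -(z + L)/2 = -(L + z)/2 = -L/2 - z/2)
-8868/Y - 25092/k(j(13, 15)) = -8868/(-30782) - 25092/(57 - (-½*15 - ½*13)) = -8868*(-1/30782) - 25092/(57 - (-15/2 - 13/2)) = 4434/15391 - 25092/(57 - 1*(-14)) = 4434/15391 - 25092/(57 + 14) = 4434/15391 - 25092/71 = -385876158/1092761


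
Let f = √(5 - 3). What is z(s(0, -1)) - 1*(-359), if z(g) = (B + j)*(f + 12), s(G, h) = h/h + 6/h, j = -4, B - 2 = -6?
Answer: 263 - 8*√2 ≈ 251.69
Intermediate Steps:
B = -4 (B = 2 - 6 = -4)
f = √2 ≈ 1.4142
s(G, h) = 1 + 6/h
z(g) = -96 - 8*√2 (z(g) = (-4 - 4)*(√2 + 12) = -8*(12 + √2) = -96 - 8*√2)
z(s(0, -1)) - 1*(-359) = (-96 - 8*√2) - 1*(-359) = (-96 - 8*√2) + 359 = 263 - 8*√2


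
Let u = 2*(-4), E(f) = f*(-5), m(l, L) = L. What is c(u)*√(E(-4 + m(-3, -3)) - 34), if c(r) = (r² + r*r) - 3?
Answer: 125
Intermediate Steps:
E(f) = -5*f
u = -8
c(r) = -3 + 2*r² (c(r) = (r² + r²) - 3 = 2*r² - 3 = -3 + 2*r²)
c(u)*√(E(-4 + m(-3, -3)) - 34) = (-3 + 2*(-8)²)*√(-5*(-4 - 3) - 34) = (-3 + 2*64)*√(-5*(-7) - 34) = (-3 + 128)*√(35 - 34) = 125*√1 = 125*1 = 125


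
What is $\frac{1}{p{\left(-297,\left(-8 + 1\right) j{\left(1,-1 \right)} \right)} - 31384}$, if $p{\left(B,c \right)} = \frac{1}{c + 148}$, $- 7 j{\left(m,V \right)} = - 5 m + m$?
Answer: $- \frac{144}{4519295} \approx -3.1863 \cdot 10^{-5}$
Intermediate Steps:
$j{\left(m,V \right)} = \frac{4 m}{7}$ ($j{\left(m,V \right)} = - \frac{- 5 m + m}{7} = - \frac{\left(-4\right) m}{7} = \frac{4 m}{7}$)
$p{\left(B,c \right)} = \frac{1}{148 + c}$
$\frac{1}{p{\left(-297,\left(-8 + 1\right) j{\left(1,-1 \right)} \right)} - 31384} = \frac{1}{\frac{1}{148 + \left(-8 + 1\right) \frac{4}{7} \cdot 1} - 31384} = \frac{1}{\frac{1}{148 - 4} - 31384} = \frac{1}{\frac{1}{144} - 31384} = \frac{1}{- \frac{4519295}{144}} = - \frac{144}{4519295}$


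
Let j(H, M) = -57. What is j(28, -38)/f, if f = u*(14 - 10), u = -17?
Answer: 57/68 ≈ 0.83823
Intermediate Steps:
f = -68 (f = -17*(14 - 10) = -17*4 = -68)
j(28, -38)/f = -57/(-68) = -57*(-1/68) = 57/68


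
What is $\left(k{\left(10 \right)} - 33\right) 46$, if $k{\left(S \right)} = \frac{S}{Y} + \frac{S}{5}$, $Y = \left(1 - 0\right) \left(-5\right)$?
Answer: $-1518$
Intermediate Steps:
$Y = -5$ ($Y = \left(1 + 0\right) \left(-5\right) = 1 \left(-5\right) = -5$)
$k{\left(S \right)} = 0$ ($k{\left(S \right)} = \frac{S}{-5} + \frac{S}{5} = S \left(- \frac{1}{5}\right) + S \frac{1}{5} = - \frac{S}{5} + \frac{S}{5} = 0$)
$\left(k{\left(10 \right)} - 33\right) 46 = \left(0 - 33\right) 46 = \left(-33\right) 46 = -1518$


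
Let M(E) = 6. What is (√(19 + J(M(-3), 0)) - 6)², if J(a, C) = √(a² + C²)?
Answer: 1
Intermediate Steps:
J(a, C) = √(C² + a²)
(√(19 + J(M(-3), 0)) - 6)² = (√(19 + √(0² + 6²)) - 6)² = (√(19 + √(0 + 36)) - 6)² = (√(19 + √36) - 6)² = (√(19 + 6) - 6)² = (√25 - 6)² = (5 - 6)² = (-1)² = 1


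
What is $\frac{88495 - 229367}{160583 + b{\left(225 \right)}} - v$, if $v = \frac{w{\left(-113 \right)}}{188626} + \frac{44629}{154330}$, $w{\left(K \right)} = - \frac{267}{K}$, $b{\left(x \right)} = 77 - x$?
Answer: $- \frac{560018379102806}{479774087741509} \approx -1.1673$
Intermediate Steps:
$v = \frac{237824162078}{822375878885}$ ($v = \frac{\left(-267\right) \frac{1}{-113}}{188626} + \frac{44629}{154330} = \left(-267\right) \left(- \frac{1}{113}\right) \frac{1}{188626} + 44629 \cdot \frac{1}{154330} = \frac{267}{113} \cdot \frac{1}{188626} + \frac{44629}{154330} = \frac{267}{21314738} + \frac{44629}{154330} = \frac{237824162078}{822375878885} \approx 0.28919$)
$\frac{88495 - 229367}{160583 + b{\left(225 \right)}} - v = \frac{88495 - 229367}{160583 + \left(77 - 225\right)} - \frac{237824162078}{822375878885} = - \frac{140872}{160583 + \left(77 - 225\right)} - \frac{237824162078}{822375878885} = - \frac{140872}{160583 - 148} - \frac{237824162078}{822375878885} = - \frac{140872}{160435} - \frac{237824162078}{822375878885} = - \frac{560018379102806}{479774087741509}$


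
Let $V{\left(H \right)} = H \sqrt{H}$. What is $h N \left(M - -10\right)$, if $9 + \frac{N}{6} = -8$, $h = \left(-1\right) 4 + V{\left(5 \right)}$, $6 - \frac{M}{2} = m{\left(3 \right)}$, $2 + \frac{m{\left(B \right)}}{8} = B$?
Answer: $2448 - 3060 \sqrt{5} \approx -4394.4$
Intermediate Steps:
$m{\left(B \right)} = -16 + 8 B$
$V{\left(H \right)} = H^{\frac{3}{2}}$
$M = -4$ ($M = 12 - 2 \left(-16 + 8 \cdot 3\right) = 12 - 2 \left(-16 + 24\right) = 12 - 16 = -4$)
$h = -4 + 5 \sqrt{5}$ ($h = \left(-1\right) 4 + 5^{\frac{3}{2}} = -4 + 5 \sqrt{5} \approx 7.1803$)
$N = -102$ ($N = -54 + 6 \left(-8\right) = -54 - 48 = -102$)
$h N \left(M - -10\right) = \left(-4 + 5 \sqrt{5}\right) \left(-102\right) \left(-4 - -10\right) = \left(408 - 510 \sqrt{5}\right) \left(-4 + 10\right) = \left(408 - 510 \sqrt{5}\right) 6 = 2448 - 3060 \sqrt{5}$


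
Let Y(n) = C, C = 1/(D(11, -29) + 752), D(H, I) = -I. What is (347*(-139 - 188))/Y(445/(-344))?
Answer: -88619289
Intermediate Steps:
C = 1/781 (C = 1/(-1*(-29) + 752) = 1/(29 + 752) = 1/781 ≈ 0.0012804)
Y(n) = 1/781
(347*(-139 - 188))/Y(445/(-344)) = (347*(-139 - 188))/(1/781) = (347*(-327))*781 = -113469*781 = -88619289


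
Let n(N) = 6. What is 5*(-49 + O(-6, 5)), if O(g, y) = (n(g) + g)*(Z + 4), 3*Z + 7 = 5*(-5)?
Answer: -245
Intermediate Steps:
Z = -32/3 (Z = -7/3 + (5*(-5))/3 = -7/3 + (1/3)*(-25) = -7/3 - 25/3 = -32/3 ≈ -10.667)
O(g, y) = -40 - 20*g/3 (O(g, y) = (6 + g)*(-32/3 + 4) = (6 + g)*(-20/3) = -40 - 20*g/3)
5*(-49 + O(-6, 5)) = 5*(-49 + (-40 - 20/3*(-6))) = 5*(-49 + (-40 + 40)) = 5*(-49 + 0) = 5*(-49) = -245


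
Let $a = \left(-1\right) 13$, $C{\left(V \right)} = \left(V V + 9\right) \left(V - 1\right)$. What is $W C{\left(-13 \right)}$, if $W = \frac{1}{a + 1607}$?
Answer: $- \frac{1246}{797} \approx -1.5634$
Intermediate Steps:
$C{\left(V \right)} = \left(-1 + V\right) \left(9 + V^{2}\right)$ ($C{\left(V \right)} = \left(V^{2} + 9\right) \left(-1 + V\right) = \left(9 + V^{2}\right) \left(-1 + V\right) = \left(-1 + V\right) \left(9 + V^{2}\right)$)
$a = -13$
$W = \frac{1}{1594}$ ($W = \frac{1}{-13 + 1607} = \frac{1}{1594} \approx 0.00062735$)
$W C{\left(-13 \right)} = \frac{-9 + \left(-13\right)^{3} - \left(-13\right)^{2} + 9 \left(-13\right)}{1594} = \frac{-9 - 2197 - 169 - 117}{1594} = \frac{1}{1594} \left(-2492\right) = - \frac{1246}{797}$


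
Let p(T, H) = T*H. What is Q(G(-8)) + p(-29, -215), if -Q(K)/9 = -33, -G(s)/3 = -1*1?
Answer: 6532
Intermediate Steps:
G(s) = 3 (G(s) = -(-3) = -3*(-1) = 3)
p(T, H) = H*T
Q(K) = 297 (Q(K) = -9*(-33) = 297)
Q(G(-8)) + p(-29, -215) = 297 - 215*(-29) = 297 + 6235 = 6532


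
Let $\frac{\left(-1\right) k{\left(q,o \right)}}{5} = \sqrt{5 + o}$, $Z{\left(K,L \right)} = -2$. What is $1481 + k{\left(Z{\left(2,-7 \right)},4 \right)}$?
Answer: $1466$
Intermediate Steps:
$k{\left(q,o \right)} = - 5 \sqrt{5 + o}$
$1481 + k{\left(Z{\left(2,-7 \right)},4 \right)} = 1481 - 5 \sqrt{5 + 4} = 1481 - 5 \sqrt{9} = 1481 - 15 = 1466$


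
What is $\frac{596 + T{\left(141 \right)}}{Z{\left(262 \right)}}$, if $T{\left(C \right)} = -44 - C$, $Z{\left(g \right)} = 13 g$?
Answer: $\frac{411}{3406} \approx 0.12067$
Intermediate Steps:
$\frac{596 + T{\left(141 \right)}}{Z{\left(262 \right)}} = \frac{596 - 185}{13 \cdot 262} = \frac{596 - 185}{3406} = \left(596 - 185\right) \frac{1}{3406} = 411 \cdot \frac{1}{3406} = \frac{411}{3406}$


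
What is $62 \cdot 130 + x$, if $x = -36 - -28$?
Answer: $8052$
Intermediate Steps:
$x = -8$ ($x = -36 + 28 = -8$)
$62 \cdot 130 + x = 62 \cdot 130 - 8 = 8060 - 8 = 8052$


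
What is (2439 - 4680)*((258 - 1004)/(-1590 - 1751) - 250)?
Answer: 1870123464/3341 ≈ 5.5975e+5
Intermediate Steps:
(2439 - 4680)*((258 - 1004)/(-1590 - 1751) - 250) = -2241*(-746/(-3341) - 250) = -2241*(-746*(-1/3341) - 250) = -2241*(746/3341 - 250) = -2241*(-834504/3341) = 1870123464/3341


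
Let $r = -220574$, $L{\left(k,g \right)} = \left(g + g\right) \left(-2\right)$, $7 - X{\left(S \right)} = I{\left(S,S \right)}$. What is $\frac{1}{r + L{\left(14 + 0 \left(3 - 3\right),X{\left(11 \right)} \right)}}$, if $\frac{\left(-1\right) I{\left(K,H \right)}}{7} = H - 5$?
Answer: $- \frac{1}{220770} \approx -4.5296 \cdot 10^{-6}$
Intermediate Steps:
$I{\left(K,H \right)} = 35 - 7 H$ ($I{\left(K,H \right)} = - 7 \left(H - 5\right) = - 7 \left(-5 + H\right) = 35 - 7 H$)
$X{\left(S \right)} = -28 + 7 S$ ($X{\left(S \right)} = 7 - \left(35 - 7 S\right) = 7 + \left(-35 + 7 S\right) = -28 + 7 S$)
$L{\left(k,g \right)} = - 4 g$ ($L{\left(k,g \right)} = 2 g \left(-2\right) = - 4 g$)
$\frac{1}{r + L{\left(14 + 0 \left(3 - 3\right),X{\left(11 \right)} \right)}} = \frac{1}{-220574 - 4 \left(-28 + 7 \cdot 11\right)} = \frac{1}{-220574 - 4 \left(-28 + 77\right)} = \frac{1}{-220574 - 196} = \frac{1}{-220770} = - \frac{1}{220770}$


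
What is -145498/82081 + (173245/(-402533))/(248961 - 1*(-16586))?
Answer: -15552503582432243/8773755511056631 ≈ -1.7726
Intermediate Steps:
-145498/82081 + (173245/(-402533))/(248961 - 1*(-16586)) = -145498*1/82081 + (173245*(-1/402533))/(248961 + 16586) = -145498/82081 - 173245/402533/265547 = -145498/82081 - 173245/402533*1/265547 = -145498/82081 - 173245/106891430551 = -15552503582432243/8773755511056631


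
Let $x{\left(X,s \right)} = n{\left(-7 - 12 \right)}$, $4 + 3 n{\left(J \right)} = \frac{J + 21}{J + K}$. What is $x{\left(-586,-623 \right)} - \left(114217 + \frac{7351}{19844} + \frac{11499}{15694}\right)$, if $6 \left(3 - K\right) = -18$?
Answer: $- \frac{231215226818127}{2024306284} \approx -1.1422 \cdot 10^{5}$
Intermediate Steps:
$K = 6$ ($K = 3 - -3 = 3 + 3 = 6$)
$n{\left(J \right)} = - \frac{4}{3} + \frac{21 + J}{3 \left(6 + J\right)}$ ($n{\left(J \right)} = - \frac{4}{3} + \frac{\left(J + 21\right) \frac{1}{J + 6}}{3} = - \frac{4}{3} + \frac{\left(21 + J\right) \frac{1}{6 + J}}{3} = - \frac{4}{3} + \frac{\frac{1}{6 + J} \left(21 + J\right)}{3} = - \frac{4}{3} + \frac{21 + J}{3 \left(6 + J\right)}$)
$x{\left(X,s \right)} = - \frac{18}{13}$ ($x{\left(X,s \right)} = \frac{-1 - \left(-7 - 12\right)}{6 - 19} = \frac{-1 - -19}{6 - 19} = \frac{-1 + 19}{-13} = \left(- \frac{1}{13}\right) 18 = - \frac{18}{13}$)
$x{\left(-586,-623 \right)} - \left(114217 + \frac{7351}{19844} + \frac{11499}{15694}\right) = - \frac{18}{13} - \left(114217 + \frac{7351}{19844} + \frac{11499}{15694}\right) = - \frac{18}{13} - \frac{17785571071731}{155715868} = - \frac{231215226818127}{2024306284}$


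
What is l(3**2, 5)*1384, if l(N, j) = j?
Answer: 6920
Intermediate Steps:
l(3**2, 5)*1384 = 5*1384 = 6920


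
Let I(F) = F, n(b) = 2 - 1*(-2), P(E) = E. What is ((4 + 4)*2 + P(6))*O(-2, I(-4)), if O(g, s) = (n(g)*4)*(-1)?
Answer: -352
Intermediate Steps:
n(b) = 4 (n(b) = 2 + 2 = 4)
O(g, s) = -16 (O(g, s) = (4*4)*(-1) = 16*(-1) = -16)
((4 + 4)*2 + P(6))*O(-2, I(-4)) = ((4 + 4)*2 + 6)*(-16) = (8*2 + 6)*(-16) = (16 + 6)*(-16) = 22*(-16) = -352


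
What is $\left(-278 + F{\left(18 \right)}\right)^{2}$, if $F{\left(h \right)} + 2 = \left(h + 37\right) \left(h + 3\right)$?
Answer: $765625$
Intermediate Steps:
$F{\left(h \right)} = -2 + \left(3 + h\right) \left(37 + h\right)$ ($F{\left(h \right)} = -2 + \left(h + 37\right) \left(h + 3\right) = -2 + \left(37 + h\right) \left(3 + h\right) = -2 + \left(3 + h\right) \left(37 + h\right)$)
$\left(-278 + F{\left(18 \right)}\right)^{2} = \left(-278 + \left(109 + 18^{2} + 40 \cdot 18\right)\right)^{2} = \left(-278 + \left(109 + 324 + 720\right)\right)^{2} = \left(-278 + 1153\right)^{2} = 875^{2} = 765625$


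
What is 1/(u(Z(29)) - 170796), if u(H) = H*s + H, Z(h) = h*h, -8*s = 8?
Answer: -1/170796 ≈ -5.8549e-6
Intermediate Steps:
s = -1 (s = -⅛*8 = -1)
Z(h) = h²
u(H) = 0 (u(H) = H*(-1) + H = -H + H = 0)
1/(u(Z(29)) - 170796) = 1/(0 - 170796) = 1/(-170796) = -1/170796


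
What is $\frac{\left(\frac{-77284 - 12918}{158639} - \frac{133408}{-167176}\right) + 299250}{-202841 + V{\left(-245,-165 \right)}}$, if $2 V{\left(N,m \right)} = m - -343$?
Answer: $- \frac{62002387876595}{42008683406976} \approx -1.4759$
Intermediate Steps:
$V{\left(N,m \right)} = \frac{343}{2} + \frac{m}{2}$ ($V{\left(N,m \right)} = \frac{m - -343}{2} = \frac{m + 343}{2} = \frac{343 + m}{2} = \frac{343}{2} + \frac{m}{2}$)
$\frac{\left(\frac{-77284 - 12918}{158639} - \frac{133408}{-167176}\right) + 299250}{-202841 + V{\left(-245,-165 \right)}} = \frac{\left(\frac{-77284 - 12918}{158639} - \frac{133408}{-167176}\right) + 299250}{-202841 + \left(\frac{343}{2} + \frac{1}{2} \left(-165\right)\right)} = \frac{\left(\left(-90202\right) \frac{1}{158639} - - \frac{16676}{20897}\right) + 299250}{-202841 + \left(\frac{343}{2} - \frac{165}{2}\right)} = \frac{\left(- \frac{90202}{158639} + \frac{16676}{20897}\right) + 299250}{-202841 + 89} = \frac{\frac{760512770}{3315079183} + 299250}{-202752} = \frac{992038206025520}{3315079183} \left(- \frac{1}{202752}\right) = - \frac{62002387876595}{42008683406976}$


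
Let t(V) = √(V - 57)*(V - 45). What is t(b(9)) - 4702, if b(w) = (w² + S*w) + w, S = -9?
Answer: -4702 - 144*I*√3 ≈ -4702.0 - 249.42*I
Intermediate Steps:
b(w) = w² - 8*w (b(w) = (w² - 9*w) + w = w² - 8*w)
t(V) = √(-57 + V)*(-45 + V)
t(b(9)) - 4702 = √(-57 + 9*(-8 + 9))*(-45 + 9*(-8 + 9)) - 4702 = √(-57 + 9*1)*(-45 + 9*1) - 4702 = √(-57 + 9)*(-45 + 9) - 4702 = √(-48)*(-36) - 4702 = (4*I*√3)*(-36) - 4702 = -144*I*√3 - 4702 = -4702 - 144*I*√3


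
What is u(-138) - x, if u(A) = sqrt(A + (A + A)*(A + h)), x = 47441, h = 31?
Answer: -47441 + 3*sqrt(3266) ≈ -47270.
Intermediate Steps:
u(A) = sqrt(A + 2*A*(31 + A)) (u(A) = sqrt(A + (A + A)*(A + 31)) = sqrt(A + (2*A)*(31 + A)) = sqrt(A + 2*A*(31 + A)))
u(-138) - x = sqrt(-138*(63 + 2*(-138))) - 1*47441 = sqrt(-138*(63 - 276)) - 47441 = sqrt(-138*(-213)) - 47441 = sqrt(29394) - 47441 = 3*sqrt(3266) - 47441 = -47441 + 3*sqrt(3266)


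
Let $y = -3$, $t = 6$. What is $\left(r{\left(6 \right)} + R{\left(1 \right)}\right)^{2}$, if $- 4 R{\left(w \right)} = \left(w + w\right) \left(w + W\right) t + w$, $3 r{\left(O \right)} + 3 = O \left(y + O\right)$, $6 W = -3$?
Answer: $\frac{169}{16} \approx 10.563$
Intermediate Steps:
$W = - \frac{1}{2}$ ($W = \frac{1}{6} \left(-3\right) = - \frac{1}{2} \approx -0.5$)
$r{\left(O \right)} = -1 + \frac{O \left(-3 + O\right)}{3}$
$R{\left(w \right)} = - \frac{w}{4} - 3 w \left(- \frac{1}{2} + w\right)$ ($R{\left(w \right)} = - \frac{\left(w + w\right) \left(w - \frac{1}{2}\right) 6 + w}{4} = - \frac{2 w \left(- \frac{1}{2} + w\right) 6 + w}{4} = - \frac{12 w \left(- \frac{1}{2} + w\right) + w}{4} = - \frac{w + 12 w \left(- \frac{1}{2} + w\right)}{4} = - \frac{w}{4} - 3 w \left(- \frac{1}{2} + w\right)$)
$\left(r{\left(6 \right)} + R{\left(1 \right)}\right)^{2} = \left(\left(-1 - 6 + \frac{6^{2}}{3}\right) + \frac{1}{4} \cdot 1 \left(5 - 12\right)\right)^{2} = \left(\left(-1 - 6 + \frac{1}{3} \cdot 36\right) + \frac{1}{4} \cdot 1 \left(5 - 12\right)\right)^{2} = \left(\left(-1 - 6 + 12\right) + \frac{1}{4} \cdot 1 \left(-7\right)\right)^{2} = \left(5 - \frac{7}{4}\right)^{2} = \left(\frac{13}{4}\right)^{2} = \frac{169}{16}$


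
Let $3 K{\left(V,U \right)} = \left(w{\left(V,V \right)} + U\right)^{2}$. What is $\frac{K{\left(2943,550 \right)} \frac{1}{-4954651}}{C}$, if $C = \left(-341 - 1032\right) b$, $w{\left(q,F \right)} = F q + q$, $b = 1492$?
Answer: $\frac{18769438481641}{7612261385937} \approx 2.4657$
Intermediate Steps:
$w{\left(q,F \right)} = q + F q$
$C = -2048516$ ($C = \left(-341 - 1032\right) 1492 = \left(-1373\right) 1492 = -2048516$)
$K{\left(V,U \right)} = \frac{\left(U + V \left(1 + V\right)\right)^{2}}{3}$ ($K{\left(V,U \right)} = \frac{\left(V \left(1 + V\right) + U\right)^{2}}{3} = \frac{\left(U + V \left(1 + V\right)\right)^{2}}{3}$)
$\frac{K{\left(2943,550 \right)} \frac{1}{-4954651}}{C} = \frac{\frac{\left(550 + 2943 \left(1 + 2943\right)\right)^{2}}{3} \frac{1}{-4954651}}{-2048516} = \frac{\left(550 + 2943 \cdot 2944\right)^{2}}{3} \left(- \frac{1}{4954651}\right) \left(- \frac{1}{2048516}\right) = \frac{\left(550 + 8664192\right)^{2}}{3} \left(- \frac{1}{4954651}\right) \left(- \frac{1}{2048516}\right) = \frac{8664742^{2}}{3} \left(- \frac{1}{4954651}\right) \left(- \frac{1}{2048516}\right) = \frac{1}{3} \cdot 75077753926564 \left(- \frac{1}{4954651}\right) \left(- \frac{1}{2048516}\right) = \frac{75077753926564}{3} \left(- \frac{1}{4954651}\right) \left(- \frac{1}{2048516}\right) = \left(- \frac{75077753926564}{14863953}\right) \left(- \frac{1}{2048516}\right) = \frac{18769438481641}{7612261385937}$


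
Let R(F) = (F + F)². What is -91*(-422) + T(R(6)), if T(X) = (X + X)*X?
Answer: 79874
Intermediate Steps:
R(F) = 4*F² (R(F) = (2*F)² = 4*F²)
T(X) = 2*X² (T(X) = (2*X)*X = 2*X²)
-91*(-422) + T(R(6)) = -91*(-422) + 2*(4*6²)² = 38402 + 2*(4*36)² = 38402 + 2*144² = 38402 + 2*20736 = 38402 + 41472 = 79874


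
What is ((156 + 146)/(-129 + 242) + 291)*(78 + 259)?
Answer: 11183345/113 ≈ 98968.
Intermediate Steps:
((156 + 146)/(-129 + 242) + 291)*(78 + 259) = (302/113 + 291)*337 = (33185/113)*337 = 11183345/113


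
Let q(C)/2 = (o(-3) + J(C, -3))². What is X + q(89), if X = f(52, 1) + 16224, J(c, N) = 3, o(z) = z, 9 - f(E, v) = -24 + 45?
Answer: 16212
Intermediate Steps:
f(E, v) = -12 (f(E, v) = 9 - (-24 + 45) = 9 - 1*21 = 9 - 21 = -12)
q(C) = 0 (q(C) = 2*(-3 + 3)² = 2*0² = 2*0 = 0)
X = 16212 (X = -12 + 16224 = 16212)
X + q(89) = 16212 + 0 = 16212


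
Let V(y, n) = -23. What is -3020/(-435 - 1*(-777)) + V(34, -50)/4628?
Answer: -6992213/791388 ≈ -8.8354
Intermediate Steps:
-3020/(-435 - 1*(-777)) + V(34, -50)/4628 = -3020/(-435 - 1*(-777)) - 23/4628 = -3020/(-435 + 777) - 23*1/4628 = -3020/342 - 23/4628 = -3020*1/342 - 23/4628 = -1510/171 - 23/4628 = -6992213/791388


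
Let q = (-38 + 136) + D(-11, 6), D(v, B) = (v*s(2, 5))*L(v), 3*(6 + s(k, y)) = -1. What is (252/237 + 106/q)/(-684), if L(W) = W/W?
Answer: -197/79474 ≈ -0.0024788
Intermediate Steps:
L(W) = 1
s(k, y) = -19/3 (s(k, y) = -6 + (1/3)*(-1) = -6 - 1/3 = -19/3)
D(v, B) = -19*v/3 (D(v, B) = (v*(-19/3))*1 = -19*v/3*1 = -19*v/3)
q = 503/3 (q = (-38 + 136) - 19/3*(-11) = 98 + 209/3 = 503/3 ≈ 167.67)
(252/237 + 106/q)/(-684) = (252/237 + 106/(503/3))/(-684) = (252*(1/237) + 106*(3/503))*(-1/684) = (84/79 + 318/503)*(-1/684) = (67374/39737)*(-1/684) = -197/79474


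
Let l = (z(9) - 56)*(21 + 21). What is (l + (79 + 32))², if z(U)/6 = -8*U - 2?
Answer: 436350321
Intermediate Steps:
z(U) = -12 - 48*U (z(U) = 6*(-8*U - 2) = 6*(-2 - 8*U) = -12 - 48*U)
l = -21000 (l = ((-12 - 48*9) - 56)*(21 + 21) = ((-12 - 432) - 56)*42 = (-444 - 56)*42 = -500*42 = -21000)
(l + (79 + 32))² = (-21000 + (79 + 32))² = (-21000 + 111)² = (-20889)² = 436350321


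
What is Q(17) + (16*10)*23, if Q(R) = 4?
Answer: 3684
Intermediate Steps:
Q(17) + (16*10)*23 = 4 + (16*10)*23 = 4 + 160*23 = 4 + 3680 = 3684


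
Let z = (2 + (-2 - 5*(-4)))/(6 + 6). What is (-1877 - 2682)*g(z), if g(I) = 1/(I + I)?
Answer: -13677/10 ≈ -1367.7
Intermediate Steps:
z = 5/3 (z = (2 + (-2 + 20))/12 = (2 + 18)*(1/12) = 20*(1/12) = 5/3 ≈ 1.6667)
g(I) = 1/(2*I)
(-1877 - 2682)*g(z) = (-1877 - 2682)*(1/(2*(5/3))) = -4559*3/(2*5) = -4559*3/10 = -13677/10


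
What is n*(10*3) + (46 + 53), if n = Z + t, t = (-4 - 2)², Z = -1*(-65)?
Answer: 3129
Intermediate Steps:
Z = 65
t = 36 (t = (-6)² = 36)
n = 101 (n = 65 + 36 = 101)
n*(10*3) + (46 + 53) = 101*(10*3) + (46 + 53) = 101*30 + 99 = 3030 + 99 = 3129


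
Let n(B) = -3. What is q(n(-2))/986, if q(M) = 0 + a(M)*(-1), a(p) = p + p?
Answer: 3/493 ≈ 0.0060852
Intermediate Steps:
a(p) = 2*p
q(M) = -2*M (q(M) = 0 + (2*M)*(-1) = 0 - 2*M = -2*M)
q(n(-2))/986 = -2*(-3)/986 = 6*(1/986) = 3/493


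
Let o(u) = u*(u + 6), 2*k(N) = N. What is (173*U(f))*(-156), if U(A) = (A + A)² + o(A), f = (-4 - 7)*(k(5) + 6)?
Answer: -1164538947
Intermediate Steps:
k(N) = N/2
o(u) = u*(6 + u)
f = -187/2 (f = (-4 - 7)*((½)*5 + 6) = -11*(5/2 + 6) = -11*17/2 = -187/2 ≈ -93.500)
U(A) = 4*A² + A*(6 + A) (U(A) = (A + A)² + A*(6 + A) = (2*A)² + A*(6 + A) = 4*A² + A*(6 + A))
(173*U(f))*(-156) = (173*(-187*(6 + 5*(-187/2))/2))*(-156) = (173*(-187*(6 - 935/2)/2))*(-156) = (173*(-187/2*(-923/2)))*(-156) = (173*(172601/4))*(-156) = (29859973/4)*(-156) = -1164538947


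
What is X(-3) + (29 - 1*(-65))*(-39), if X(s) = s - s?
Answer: -3666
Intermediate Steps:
X(s) = 0
X(-3) + (29 - 1*(-65))*(-39) = 0 + (29 - 1*(-65))*(-39) = 0 + (29 + 65)*(-39) = 0 + 94*(-39) = 0 - 3666 = -3666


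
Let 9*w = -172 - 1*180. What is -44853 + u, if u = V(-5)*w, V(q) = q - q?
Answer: -44853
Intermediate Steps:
V(q) = 0
w = -352/9 (w = (-172 - 1*180)/9 = (-172 - 180)/9 = (⅑)*(-352) = -352/9 ≈ -39.111)
u = 0 (u = 0*(-352/9) = 0)
-44853 + u = -44853 + 0 = -44853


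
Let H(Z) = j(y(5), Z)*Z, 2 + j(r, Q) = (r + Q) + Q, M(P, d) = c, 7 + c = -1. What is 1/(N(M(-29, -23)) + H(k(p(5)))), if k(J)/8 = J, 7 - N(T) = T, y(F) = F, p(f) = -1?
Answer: 1/119 ≈ 0.0084034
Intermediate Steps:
c = -8 (c = -7 - 1 = -8)
M(P, d) = -8
N(T) = 7 - T
j(r, Q) = -2 + r + 2*Q (j(r, Q) = -2 + ((r + Q) + Q) = -2 + ((Q + r) + Q) = -2 + (r + 2*Q) = -2 + r + 2*Q)
k(J) = 8*J
H(Z) = Z*(3 + 2*Z) (H(Z) = (-2 + 5 + 2*Z)*Z = (3 + 2*Z)*Z = Z*(3 + 2*Z))
1/(N(M(-29, -23)) + H(k(p(5)))) = 1/((7 - 1*(-8)) + (8*(-1))*(3 + 2*(8*(-1)))) = 1/((7 + 8) - 8*(3 + 2*(-8))) = 1/(15 - 8*(3 - 16)) = 1/(15 - 8*(-13)) = 1/(15 + 104) = 1/119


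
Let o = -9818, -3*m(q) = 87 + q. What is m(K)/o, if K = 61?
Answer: 74/14727 ≈ 0.0050248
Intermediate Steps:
m(q) = -29 - q/3 (m(q) = -(87 + q)/3 = -29 - q/3)
m(K)/o = (-29 - 1/3*61)/(-9818) = (-29 - 61/3)*(-1/9818) = -148/3*(-1/9818) = 74/14727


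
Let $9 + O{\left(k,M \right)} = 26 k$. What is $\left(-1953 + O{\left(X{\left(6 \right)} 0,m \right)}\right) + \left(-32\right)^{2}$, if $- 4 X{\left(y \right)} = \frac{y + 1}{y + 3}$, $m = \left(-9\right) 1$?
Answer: $-938$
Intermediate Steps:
$m = -9$
$X{\left(y \right)} = - \frac{1 + y}{4 \left(3 + y\right)}$ ($X{\left(y \right)} = - \frac{\left(y + 1\right) \frac{1}{y + 3}}{4} = - \frac{\left(1 + y\right) \frac{1}{3 + y}}{4} = - \frac{\frac{1}{3 + y} \left(1 + y\right)}{4} = - \frac{1 + y}{4 \left(3 + y\right)}$)
$O{\left(k,M \right)} = -9 + 26 k$
$\left(-1953 + O{\left(X{\left(6 \right)} 0,m \right)}\right) + \left(-32\right)^{2} = \left(-1953 - \left(9 - 26 \frac{-1 - 6}{4 \left(3 + 6\right)} 0\right)\right) + \left(-32\right)^{2} = \left(-1953 - \left(9 - 26 \frac{-1 - 6}{4 \cdot 9} \cdot 0\right)\right) + 1024 = \left(-1953 - \left(9 - 26 \cdot \frac{1}{4} \cdot \frac{1}{9} \left(-7\right) 0\right)\right) + 1024 = \left(-1953 - \left(9 - 26 \left(\left(- \frac{7}{36}\right) 0\right)\right)\right) + 1024 = \left(-1953 + \left(-9 + 26 \cdot 0\right)\right) + 1024 = \left(-1953 + \left(-9 + 0\right)\right) + 1024 = \left(-1953 - 9\right) + 1024 = -1962 + 1024 = -938$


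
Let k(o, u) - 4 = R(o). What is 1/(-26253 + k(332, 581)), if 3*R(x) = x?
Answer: -3/78415 ≈ -3.8258e-5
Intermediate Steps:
R(x) = x/3
k(o, u) = 4 + o/3
1/(-26253 + k(332, 581)) = 1/(-26253 + (4 + (1/3)*332)) = 1/(-26253 + (4 + 332/3)) = 1/(-26253 + 344/3) = 1/(-78415/3) = -3/78415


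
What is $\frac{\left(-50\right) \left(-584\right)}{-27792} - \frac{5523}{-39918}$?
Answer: $- \frac{21085633}{23112522} \approx -0.9123$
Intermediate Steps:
$\frac{\left(-50\right) \left(-584\right)}{-27792} - \frac{5523}{-39918} = 29200 \left(- \frac{1}{27792}\right) - - \frac{1841}{13306} = - \frac{1825}{1737} + \frac{1841}{13306} = - \frac{21085633}{23112522}$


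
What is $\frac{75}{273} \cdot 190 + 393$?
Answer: $\frac{40513}{91} \approx 445.2$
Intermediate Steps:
$\frac{75}{273} \cdot 190 + 393 = 75 \cdot \frac{1}{273} \cdot 190 + 393 = \frac{25}{91} \cdot 190 + 393 = \frac{4750}{91} + 393 = \frac{40513}{91}$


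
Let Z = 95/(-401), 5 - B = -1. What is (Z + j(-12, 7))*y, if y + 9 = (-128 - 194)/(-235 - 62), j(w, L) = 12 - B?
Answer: -5433161/119097 ≈ -45.620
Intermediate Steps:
B = 6 (B = 5 - 1*(-1) = 5 + 1 = 6)
j(w, L) = 6 (j(w, L) = 12 - 1*6 = 12 - 6 = 6)
y = -2351/297 (y = -9 + (-128 - 194)/(-235 - 62) = -9 - 322/(-297) = -9 - 322*(-1/297) = -9 + 322/297 = -2351/297 ≈ -7.9158)
Z = -95/401 (Z = 95*(-1/401) = -95/401 ≈ -0.23691)
(Z + j(-12, 7))*y = (-95/401 + 6)*(-2351/297) = (2311/401)*(-2351/297) = -5433161/119097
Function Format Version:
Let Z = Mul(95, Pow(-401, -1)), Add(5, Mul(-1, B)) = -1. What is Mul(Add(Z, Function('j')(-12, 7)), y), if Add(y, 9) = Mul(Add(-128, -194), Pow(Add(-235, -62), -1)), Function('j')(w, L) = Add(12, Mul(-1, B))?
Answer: Rational(-5433161, 119097) ≈ -45.620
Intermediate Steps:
B = 6 (B = Add(5, Mul(-1, -1)) = Add(5, 1) = 6)
Function('j')(w, L) = 6 (Function('j')(w, L) = Add(12, Mul(-1, 6)) = Add(12, -6) = 6)
y = Rational(-2351, 297) (y = Add(-9, Mul(Add(-128, -194), Pow(Add(-235, -62), -1))) = Add(-9, Mul(-322, Pow(-297, -1))) = Add(-9, Mul(-322, Rational(-1, 297))) = Add(-9, Rational(322, 297)) = Rational(-2351, 297) ≈ -7.9158)
Z = Rational(-95, 401) (Z = Mul(95, Rational(-1, 401)) = Rational(-95, 401) ≈ -0.23691)
Mul(Add(Z, Function('j')(-12, 7)), y) = Mul(Add(Rational(-95, 401), 6), Rational(-2351, 297)) = Mul(Rational(2311, 401), Rational(-2351, 297)) = Rational(-5433161, 119097)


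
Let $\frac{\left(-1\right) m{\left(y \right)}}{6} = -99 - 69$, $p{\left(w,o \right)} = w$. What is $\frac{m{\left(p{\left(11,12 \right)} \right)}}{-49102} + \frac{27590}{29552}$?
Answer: $\frac{331233941}{362765576} \approx 0.91308$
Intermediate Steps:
$m{\left(y \right)} = 1008$ ($m{\left(y \right)} = - 6 \left(-99 - 69\right) = \left(-6\right) \left(-168\right) = 1008$)
$\frac{m{\left(p{\left(11,12 \right)} \right)}}{-49102} + \frac{27590}{29552} = \frac{1008}{-49102} + \frac{27590}{29552} = 1008 \left(- \frac{1}{49102}\right) + 27590 \cdot \frac{1}{29552} = - \frac{504}{24551} + \frac{13795}{14776} = \frac{331233941}{362765576}$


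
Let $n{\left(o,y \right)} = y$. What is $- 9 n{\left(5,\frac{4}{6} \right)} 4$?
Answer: $-24$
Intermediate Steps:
$- 9 n{\left(5,\frac{4}{6} \right)} 4 = - 9 \cdot \frac{4}{6} \cdot 4 = - 9 \cdot 4 \cdot \frac{1}{6} \cdot 4 = \left(-9\right) \frac{2}{3} \cdot 4 = \left(-6\right) 4 = -24$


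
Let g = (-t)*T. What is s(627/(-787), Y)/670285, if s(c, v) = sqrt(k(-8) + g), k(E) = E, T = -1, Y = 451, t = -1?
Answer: 3*I/670285 ≈ 4.4757e-6*I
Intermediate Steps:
g = -1 (g = -1*(-1)*(-1) = 1*(-1) = -1)
s(c, v) = 3*I (s(c, v) = sqrt(-8 - 1) = sqrt(-9) = 3*I)
s(627/(-787), Y)/670285 = (3*I)/670285 = (3*I)*(1/670285) = 3*I/670285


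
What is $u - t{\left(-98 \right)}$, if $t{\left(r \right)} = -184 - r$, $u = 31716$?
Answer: $31802$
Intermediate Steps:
$u - t{\left(-98 \right)} = 31716 - \left(-184 - -98\right) = 31716 - \left(-184 + 98\right) = 31716 - -86 = 31716 + 86 = 31802$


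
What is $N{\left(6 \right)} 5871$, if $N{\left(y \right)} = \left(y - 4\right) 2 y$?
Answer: $140904$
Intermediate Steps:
$N{\left(y \right)} = y \left(-8 + 2 y\right)$ ($N{\left(y \right)} = \left(-4 + y\right) 2 y = \left(-8 + 2 y\right) y = y \left(-8 + 2 y\right)$)
$N{\left(6 \right)} 5871 = 2 \cdot 6 \left(-4 + 6\right) 5871 = 2 \cdot 6 \cdot 2 \cdot 5871 = 24 \cdot 5871 = 140904$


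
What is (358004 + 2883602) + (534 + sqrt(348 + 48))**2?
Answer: 3527158 + 6408*sqrt(11) ≈ 3.5484e+6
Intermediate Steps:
(358004 + 2883602) + (534 + sqrt(348 + 48))**2 = 3241606 + (534 + sqrt(396))**2 = 3241606 + (534 + 6*sqrt(11))**2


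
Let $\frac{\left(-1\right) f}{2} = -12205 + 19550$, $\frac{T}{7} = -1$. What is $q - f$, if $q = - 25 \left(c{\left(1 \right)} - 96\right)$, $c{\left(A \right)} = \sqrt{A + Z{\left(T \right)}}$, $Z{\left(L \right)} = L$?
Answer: $17090 - 25 i \sqrt{6} \approx 17090.0 - 61.237 i$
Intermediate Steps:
$T = -7$ ($T = 7 \left(-1\right) = -7$)
$c{\left(A \right)} = \sqrt{-7 + A}$ ($c{\left(A \right)} = \sqrt{A - 7} = \sqrt{-7 + A}$)
$f = -14690$ ($f = - 2 \left(-12205 + 19550\right) = \left(-2\right) 7345 = -14690$)
$q = 2400 - 25 i \sqrt{6}$ ($q = - 25 \left(\sqrt{-7 + 1} - 96\right) = - 25 \left(\sqrt{-6} - 96\right) = - 25 \left(i \sqrt{6} - 96\right) = - 25 \left(-96 + i \sqrt{6}\right) = 2400 - 25 i \sqrt{6} \approx 2400.0 - 61.237 i$)
$q - f = \left(2400 - 25 i \sqrt{6}\right) - -14690 = \left(2400 - 25 i \sqrt{6}\right) + 14690 = 17090 - 25 i \sqrt{6}$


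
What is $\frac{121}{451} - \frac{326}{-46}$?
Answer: $\frac{6936}{943} \approx 7.3552$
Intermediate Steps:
$\frac{121}{451} - \frac{326}{-46} = 121 \cdot \frac{1}{451} - - \frac{163}{23} = \frac{11}{41} + \frac{163}{23} = \frac{6936}{943}$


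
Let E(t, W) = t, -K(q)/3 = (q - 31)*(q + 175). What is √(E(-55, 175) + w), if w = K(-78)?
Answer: 4*√1979 ≈ 177.94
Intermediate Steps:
K(q) = -3*(-31 + q)*(175 + q) (K(q) = -3*(q - 31)*(q + 175) = -3*(-31 + q)*(175 + q))
w = 31719 (w = 16275 - 432*(-78) - 3*(-78)² = 16275 + 33696 - 3*6084 = 16275 + 33696 - 18252 = 31719)
√(E(-55, 175) + w) = √(-55 + 31719) = √31664 = 4*√1979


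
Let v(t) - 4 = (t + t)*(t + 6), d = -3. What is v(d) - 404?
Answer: -418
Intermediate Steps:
v(t) = 4 + 2*t*(6 + t) (v(t) = 4 + (t + t)*(t + 6) = 4 + (2*t)*(6 + t) = 4 + 2*t*(6 + t))
v(d) - 404 = (4 + 2*(-3)² + 12*(-3)) - 404 = (4 + 2*9 - 36) - 404 = (4 + 18 - 36) - 404 = -14 - 404 = -418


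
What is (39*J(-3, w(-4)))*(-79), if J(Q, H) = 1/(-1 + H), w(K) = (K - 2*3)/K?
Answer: -2054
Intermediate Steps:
w(K) = (-6 + K)/K (w(K) = (K - 6)/K = (-6 + K)/K)
(39*J(-3, w(-4)))*(-79) = (39/(-1 + (-6 - 4)/(-4)))*(-79) = (39/(-1 - 1/4*(-10)))*(-79) = (39/(-1 + 5/2))*(-79) = (39/(3/2))*(-79) = (39*(2/3))*(-79) = 26*(-79) = -2054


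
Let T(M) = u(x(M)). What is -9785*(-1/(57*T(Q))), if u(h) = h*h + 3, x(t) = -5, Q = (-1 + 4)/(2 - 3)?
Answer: 515/84 ≈ 6.1310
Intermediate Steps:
Q = -3 (Q = 3/(-1) = 3*(-1) = -3)
u(h) = 3 + h² (u(h) = h² + 3 = 3 + h²)
T(M) = 28 (T(M) = 3 + (-5)² = 3 + 25 = 28)
-9785*(-1/(57*T(Q))) = -9785/(28*(-57)) = -9785/(-1596) = -9785*(-1/1596) = 515/84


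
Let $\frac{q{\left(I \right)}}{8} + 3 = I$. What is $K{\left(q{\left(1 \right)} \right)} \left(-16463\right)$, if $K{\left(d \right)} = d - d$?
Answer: $0$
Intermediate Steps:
$q{\left(I \right)} = -24 + 8 I$
$K{\left(d \right)} = 0$
$K{\left(q{\left(1 \right)} \right)} \left(-16463\right) = 0 \left(-16463\right) = 0$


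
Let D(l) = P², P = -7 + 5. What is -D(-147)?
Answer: -4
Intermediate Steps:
P = -2
D(l) = 4 (D(l) = (-2)² = 4)
-D(-147) = -1*4 = -4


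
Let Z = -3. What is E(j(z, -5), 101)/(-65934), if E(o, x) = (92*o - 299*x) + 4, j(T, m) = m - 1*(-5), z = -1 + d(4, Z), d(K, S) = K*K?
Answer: 305/666 ≈ 0.45796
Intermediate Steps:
d(K, S) = K²
z = 15 (z = -1 + 4² = -1 + 16 = 15)
j(T, m) = 5 + m (j(T, m) = m + 5 = 5 + m)
E(o, x) = 4 - 299*x + 92*o (E(o, x) = (-299*x + 92*o) + 4 = 4 - 299*x + 92*o)
E(j(z, -5), 101)/(-65934) = (4 - 299*101 + 92*(5 - 5))/(-65934) = (4 - 30199 + 92*0)*(-1/65934) = (4 - 30199 + 0)*(-1/65934) = -30195*(-1/65934) = 305/666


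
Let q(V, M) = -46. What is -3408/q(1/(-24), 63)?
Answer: 1704/23 ≈ 74.087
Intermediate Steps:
-3408/q(1/(-24), 63) = -3408/(-46) = -3408*(-1/46) = 1704/23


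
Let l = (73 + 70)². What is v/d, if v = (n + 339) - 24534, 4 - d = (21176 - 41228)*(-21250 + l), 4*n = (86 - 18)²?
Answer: 23039/16061648 ≈ 0.0014344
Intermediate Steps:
n = 1156 (n = (86 - 18)²/4 = (¼)*68² = (¼)*4624 = 1156)
l = 20449 (l = 143² = 20449)
d = -16061648 (d = 4 - (21176 - 41228)*(-21250 + 20449) = 4 - (-20052)*(-801) = 4 - 1*16061652 = 4 - 16061652 = -16061648)
v = -23039 (v = (1156 + 339) - 24534 = 1495 - 24534 = -23039)
v/d = -23039/(-16061648) = -23039*(-1/16061648) = 23039/16061648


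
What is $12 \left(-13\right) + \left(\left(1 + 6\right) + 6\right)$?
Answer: $-143$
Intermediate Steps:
$12 \left(-13\right) + \left(\left(1 + 6\right) + 6\right) = -156 + \left(7 + 6\right) = -156 + 13 = -143$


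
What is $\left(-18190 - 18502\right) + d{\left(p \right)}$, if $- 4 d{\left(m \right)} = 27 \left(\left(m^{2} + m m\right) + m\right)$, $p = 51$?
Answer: $- \frac{288599}{4} \approx -72150.0$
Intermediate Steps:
$d{\left(m \right)} = - \frac{27 m^{2}}{2} - \frac{27 m}{4}$ ($d{\left(m \right)} = - \frac{27 \left(\left(m^{2} + m m\right) + m\right)}{4} = - \frac{27 \left(\left(m^{2} + m^{2}\right) + m\right)}{4} = - \frac{27 \left(2 m^{2} + m\right)}{4} = - \frac{27 \left(m + 2 m^{2}\right)}{4} = - \frac{27 m + 54 m^{2}}{4} = - \frac{27 m^{2}}{2} - \frac{27 m}{4}$)
$\left(-18190 - 18502\right) + d{\left(p \right)} = \left(-18190 - 18502\right) - \frac{1377 \left(1 + 2 \cdot 51\right)}{4} = -36692 - \frac{1377 \left(1 + 102\right)}{4} = -36692 - \frac{1377}{4} \cdot 103 = -36692 - \frac{141831}{4} = - \frac{288599}{4}$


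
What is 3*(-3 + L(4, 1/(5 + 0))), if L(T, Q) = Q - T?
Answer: -102/5 ≈ -20.400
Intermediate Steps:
3*(-3 + L(4, 1/(5 + 0))) = 3*(-3 + (1/(5 + 0) - 1*4)) = 3*(-3 + (1/5 - 4)) = 3*(-3 + (⅕ - 4)) = 3*(-3 - 19/5) = 3*(-34/5) = -102/5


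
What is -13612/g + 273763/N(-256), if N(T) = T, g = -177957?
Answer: -48714557519/45556992 ≈ -1069.3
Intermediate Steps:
-13612/g + 273763/N(-256) = -13612/(-177957) + 273763/(-256) = -13612*(-1/177957) + 273763*(-1/256) = 13612/177957 - 273763/256 = -48714557519/45556992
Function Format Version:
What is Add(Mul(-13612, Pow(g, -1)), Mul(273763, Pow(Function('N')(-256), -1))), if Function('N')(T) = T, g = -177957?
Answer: Rational(-48714557519, 45556992) ≈ -1069.3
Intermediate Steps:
Add(Mul(-13612, Pow(g, -1)), Mul(273763, Pow(Function('N')(-256), -1))) = Add(Mul(-13612, Pow(-177957, -1)), Mul(273763, Pow(-256, -1))) = Add(Mul(-13612, Rational(-1, 177957)), Mul(273763, Rational(-1, 256))) = Add(Rational(13612, 177957), Rational(-273763, 256)) = Rational(-48714557519, 45556992)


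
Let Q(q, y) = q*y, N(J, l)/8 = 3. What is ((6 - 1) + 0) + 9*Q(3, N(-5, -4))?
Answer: 653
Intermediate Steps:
N(J, l) = 24 (N(J, l) = 8*3 = 24)
((6 - 1) + 0) + 9*Q(3, N(-5, -4)) = ((6 - 1) + 0) + 9*(3*24) = (5 + 0) + 9*72 = 5 + 648 = 653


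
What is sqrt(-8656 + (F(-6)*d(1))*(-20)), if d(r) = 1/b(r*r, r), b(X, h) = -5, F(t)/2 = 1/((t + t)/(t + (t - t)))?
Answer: 2*I*sqrt(2163) ≈ 93.016*I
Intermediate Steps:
F(t) = 1 (F(t) = 2*(1/((t + t)/(t + (t - t)))) = 2*(1/((2*t)/(t + 0))) = 2*(1/((2*t)/t)) = 2*(1/2) = 1)
d(r) = -1/5 (d(r) = 1/(-5) = -1/5)
sqrt(-8656 + (F(-6)*d(1))*(-20)) = sqrt(-8656 + (1*(-1/5))*(-20)) = sqrt(-8656 - 1/5*(-20)) = sqrt(-8656 + 4) = sqrt(-8652) = 2*I*sqrt(2163)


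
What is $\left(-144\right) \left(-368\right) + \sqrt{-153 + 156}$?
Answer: $52992 + \sqrt{3} \approx 52994.0$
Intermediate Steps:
$\left(-144\right) \left(-368\right) + \sqrt{-153 + 156} = 52992 + \sqrt{3}$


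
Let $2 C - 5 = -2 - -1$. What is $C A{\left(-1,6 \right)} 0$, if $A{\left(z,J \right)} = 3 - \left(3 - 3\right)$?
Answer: $0$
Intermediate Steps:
$A{\left(z,J \right)} = 3$ ($A{\left(z,J \right)} = 3 - 0 = 3 + 0 = 3$)
$C = 2$ ($C = \frac{5}{2} + \frac{-2 - -1}{2} = \frac{5}{2} + \frac{-2 + 1}{2} = \frac{5}{2} + \frac{1}{2} \left(-1\right) = \frac{5}{2} - \frac{1}{2} = 2$)
$C A{\left(-1,6 \right)} 0 = 2 \cdot 3 \cdot 0 = 6 \cdot 0 = 0$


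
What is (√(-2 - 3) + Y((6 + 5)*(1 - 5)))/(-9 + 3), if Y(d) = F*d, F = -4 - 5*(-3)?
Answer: 242/3 - I*√5/6 ≈ 80.667 - 0.37268*I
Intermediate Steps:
F = 11 (F = -4 + 15 = 11)
Y(d) = 11*d
(√(-2 - 3) + Y((6 + 5)*(1 - 5)))/(-9 + 3) = (√(-2 - 3) + 11*((6 + 5)*(1 - 5)))/(-9 + 3) = (√(-5) + 11*(11*(-4)))/(-6) = -(I*√5 + 11*(-44))/6 = -(I*√5 - 484)/6 = -(-484 + I*√5)/6 = 242/3 - I*√5/6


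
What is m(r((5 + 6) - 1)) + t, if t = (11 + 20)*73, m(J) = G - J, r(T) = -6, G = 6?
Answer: 2275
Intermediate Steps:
m(J) = 6 - J
t = 2263 (t = 31*73 = 2263)
m(r((5 + 6) - 1)) + t = (6 - 1*(-6)) + 2263 = (6 + 6) + 2263 = 12 + 2263 = 2275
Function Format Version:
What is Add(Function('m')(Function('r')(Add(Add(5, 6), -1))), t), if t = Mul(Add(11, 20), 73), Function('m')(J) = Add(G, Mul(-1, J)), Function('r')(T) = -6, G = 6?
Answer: 2275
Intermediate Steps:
Function('m')(J) = Add(6, Mul(-1, J))
t = 2263 (t = Mul(31, 73) = 2263)
Add(Function('m')(Function('r')(Add(Add(5, 6), -1))), t) = Add(Add(6, Mul(-1, -6)), 2263) = Add(Add(6, 6), 2263) = Add(12, 2263) = 2275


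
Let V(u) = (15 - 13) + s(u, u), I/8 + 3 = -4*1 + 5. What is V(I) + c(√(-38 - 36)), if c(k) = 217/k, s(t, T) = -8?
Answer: -6 - 217*I*√74/74 ≈ -6.0 - 25.226*I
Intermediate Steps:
I = -16 (I = -24 + 8*(-4*1 + 5) = -24 + 8*(-4 + 5) = -24 + 8*1 = -24 + 8 = -16)
V(u) = -6 (V(u) = (15 - 13) - 8 = 2 - 8 = -6)
V(I) + c(√(-38 - 36)) = -6 + 217/(√(-38 - 36)) = -6 + 217/(√(-74)) = -6 + 217/((I*√74)) = -6 + 217*(-I*√74/74) = -6 - 217*I*√74/74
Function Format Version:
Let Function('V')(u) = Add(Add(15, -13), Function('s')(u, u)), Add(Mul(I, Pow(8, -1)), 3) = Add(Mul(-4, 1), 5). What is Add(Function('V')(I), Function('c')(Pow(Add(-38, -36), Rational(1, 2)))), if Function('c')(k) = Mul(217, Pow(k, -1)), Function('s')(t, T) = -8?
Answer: Add(-6, Mul(Rational(-217, 74), I, Pow(74, Rational(1, 2)))) ≈ Add(-6.0000, Mul(-25.226, I))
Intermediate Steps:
I = -16 (I = Add(-24, Mul(8, Add(Mul(-4, 1), 5))) = Add(-24, Mul(8, Add(-4, 5))) = Add(-24, Mul(8, 1)) = Add(-24, 8) = -16)
Function('V')(u) = -6 (Function('V')(u) = Add(Add(15, -13), -8) = Add(2, -8) = -6)
Add(Function('V')(I), Function('c')(Pow(Add(-38, -36), Rational(1, 2)))) = Add(-6, Mul(217, Pow(Pow(Add(-38, -36), Rational(1, 2)), -1))) = Add(-6, Mul(217, Pow(Pow(-74, Rational(1, 2)), -1))) = Add(-6, Mul(217, Pow(Mul(I, Pow(74, Rational(1, 2))), -1))) = Add(-6, Mul(217, Mul(Rational(-1, 74), I, Pow(74, Rational(1, 2))))) = Add(-6, Mul(Rational(-217, 74), I, Pow(74, Rational(1, 2))))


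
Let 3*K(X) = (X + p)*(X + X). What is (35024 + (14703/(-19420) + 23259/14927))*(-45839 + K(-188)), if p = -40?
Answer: -175272469752793117/289882340 ≈ -6.0463e+8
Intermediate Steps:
K(X) = 2*X*(-40 + X)/3 (K(X) = ((X - 40)*(X + X))/3 = ((-40 + X)*(2*X))/3 = (2*X*(-40 + X))/3 = 2*X*(-40 + X)/3)
(35024 + (14703/(-19420) + 23259/14927))*(-45839 + K(-188)) = (35024 + (14703/(-19420) + 23259/14927))*(-45839 + (2/3)*(-188)*(-40 - 188)) = (35024 + (14703*(-1/19420) + 23259*(1/14927)))*(-45839 + (2/3)*(-188)*(-228)) = (35024 + (-14703/19420 + 23259/14927))*(-45839 + 28576) = (35024 + 232218099/289882340)*(-17263) = (10153071294259/289882340)*(-17263) = -175272469752793117/289882340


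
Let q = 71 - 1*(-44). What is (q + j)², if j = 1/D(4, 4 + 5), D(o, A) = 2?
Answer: 53361/4 ≈ 13340.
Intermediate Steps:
j = ½ (j = 1/2 = ½ ≈ 0.50000)
q = 115 (q = 71 + 44 = 115)
(q + j)² = (115 + ½)² = (231/2)² = 53361/4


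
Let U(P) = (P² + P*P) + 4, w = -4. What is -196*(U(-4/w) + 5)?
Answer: -2156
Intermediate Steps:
U(P) = 4 + 2*P² (U(P) = (P² + P²) + 4 = 2*P² + 4 = 4 + 2*P²)
-196*(U(-4/w) + 5) = -196*((4 + 2*(-4/(-4))²) + 5) = -196*((4 + 2*(-4*(-¼))²) + 5) = -196*((4 + 2*1²) + 5) = -196*((4 + 2*1) + 5) = -196*((4 + 2) + 5) = -196*(6 + 5) = -196*11 = -49*44 = -2156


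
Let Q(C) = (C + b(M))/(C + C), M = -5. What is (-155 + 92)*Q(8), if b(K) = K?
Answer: -189/16 ≈ -11.813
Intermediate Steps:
Q(C) = (-5 + C)/(2*C) (Q(C) = (C - 5)/(C + C) = (-5 + C)/((2*C)) = (-5 + C)*(1/(2*C)) = (-5 + C)/(2*C))
(-155 + 92)*Q(8) = (-155 + 92)*((½)*(-5 + 8)/8) = -63*3/(2*8) = -63*3/16 = -189/16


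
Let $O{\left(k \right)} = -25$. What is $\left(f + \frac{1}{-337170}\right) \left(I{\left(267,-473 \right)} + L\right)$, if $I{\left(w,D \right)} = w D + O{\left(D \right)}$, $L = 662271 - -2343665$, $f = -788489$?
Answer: $- \frac{76556090321955022}{33717} \approx -2.2705 \cdot 10^{12}$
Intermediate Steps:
$L = 3005936$ ($L = 662271 + 2343665 = 3005936$)
$I{\left(w,D \right)} = -25 + D w$ ($I{\left(w,D \right)} = w D - 25 = D w - 25 = -25 + D w$)
$\left(f + \frac{1}{-337170}\right) \left(I{\left(267,-473 \right)} + L\right) = \left(-788489 + \frac{1}{-337170}\right) \left(\left(-25 - 126291\right) + 3005936\right) = \left(-788489 - \frac{1}{337170}\right) \left(\left(-25 - 126291\right) + 3005936\right) = - \frac{265854836131 \left(-126316 + 3005936\right)}{337170} = \left(- \frac{265854836131}{337170}\right) 2879620 = - \frac{76556090321955022}{33717}$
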